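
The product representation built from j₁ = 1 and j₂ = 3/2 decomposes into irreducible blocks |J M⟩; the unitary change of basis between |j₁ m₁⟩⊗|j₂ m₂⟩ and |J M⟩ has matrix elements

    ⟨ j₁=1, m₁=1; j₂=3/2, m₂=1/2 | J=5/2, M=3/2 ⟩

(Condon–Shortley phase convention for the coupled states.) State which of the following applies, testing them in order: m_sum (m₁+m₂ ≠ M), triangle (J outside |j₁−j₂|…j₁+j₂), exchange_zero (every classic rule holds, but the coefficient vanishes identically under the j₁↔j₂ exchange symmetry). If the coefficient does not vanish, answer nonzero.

nonzero

m-sum: m₁+m₂ = 1+1/2 = 3/2, M = 3/2  ✓
triangle: |j₁−j₂| = 1/2 ≤ J = 5/2 ≤ j₁+j₂ = 5/2  ✓
exchange: j₁≠j₂ or m₁≠m₂ — the exchange symmetry imposes no constraint here
value check: CG = +√(3/5) = +0.774597 ≠ 0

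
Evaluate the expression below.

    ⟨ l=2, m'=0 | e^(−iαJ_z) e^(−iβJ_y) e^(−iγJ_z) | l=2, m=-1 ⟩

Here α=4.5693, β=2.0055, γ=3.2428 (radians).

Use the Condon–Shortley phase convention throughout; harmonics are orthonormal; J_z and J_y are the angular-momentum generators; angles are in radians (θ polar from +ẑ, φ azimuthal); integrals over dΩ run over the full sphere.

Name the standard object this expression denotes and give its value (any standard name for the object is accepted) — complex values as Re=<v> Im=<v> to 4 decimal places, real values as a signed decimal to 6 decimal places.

This is a Wigner D-matrix element — the rotation-matrix element ⟨l m'| R(α,β,γ) |l m⟩ in the angular-momentum basis.
First d^2_{0,-1}(β=2.0055), then the phase factors e^{-i(0)α} and e^{-i(-1)γ}:
Half-angle: c=0.537986, s=0.842954. N=√(2·2·1·6)=4.898979
k: max(0,(-1)−(0))=0 … min(2+(-1),2−(0))=1
  k=0: (−1)^1·4.8990/(2)·0.5380^3·0.8430^1 = -0.321509
  k=1: (−1)^2·4.8990/(2)·0.5380^1·0.8430^3 = +0.789329
d^2_{0,-1}(2.0055) = -0.321509 +0.789329 = +0.467820
Phases: e^{-i·(0)·4.5693}=+1.000000+0.000000i, e^{-i·(-1)·3.2428}=-0.994883-0.101035i ⇒ D=-0.465426-0.047266i

Wigner D-matrix element, Re=-0.4654 Im=-0.0473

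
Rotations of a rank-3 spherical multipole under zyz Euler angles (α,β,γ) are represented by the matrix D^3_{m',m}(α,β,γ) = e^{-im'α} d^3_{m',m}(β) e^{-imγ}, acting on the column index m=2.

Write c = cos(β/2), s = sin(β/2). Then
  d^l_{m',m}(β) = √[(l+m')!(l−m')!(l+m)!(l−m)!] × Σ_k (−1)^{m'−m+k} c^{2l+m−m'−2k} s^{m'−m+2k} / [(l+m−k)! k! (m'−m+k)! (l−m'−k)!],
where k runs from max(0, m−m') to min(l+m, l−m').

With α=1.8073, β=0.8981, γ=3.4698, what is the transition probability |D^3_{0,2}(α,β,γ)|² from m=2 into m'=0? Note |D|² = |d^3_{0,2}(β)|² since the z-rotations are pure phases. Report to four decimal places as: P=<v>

First d^3_{0,2}(β=0.8981), then the phase factors e^{-i(0)α} and e^{-i(2)γ}:
Half-angle: c=0.900860, s=0.434110. N=√(6·6·120·1)=65.726707
The bounds max(0,m−m')=2 and min(l+m,l−m')=3 give 2 terms
  k=2: (−1)^0·65.7267/(12)·0.9009^4·0.4341^2 = +0.679812
  k=3: (−1)^1·65.7267/(12)·0.9009^2·0.4341^4 = -0.157861
d^3_{0,2}(0.8981) = +0.679812 -0.157861 = +0.521952
|D^3_{0,2}|² = |d^3_{0,2}(β)|² = (+0.521952)² = 0.272434 (the z-rotation phases have unit modulus)

P=0.2724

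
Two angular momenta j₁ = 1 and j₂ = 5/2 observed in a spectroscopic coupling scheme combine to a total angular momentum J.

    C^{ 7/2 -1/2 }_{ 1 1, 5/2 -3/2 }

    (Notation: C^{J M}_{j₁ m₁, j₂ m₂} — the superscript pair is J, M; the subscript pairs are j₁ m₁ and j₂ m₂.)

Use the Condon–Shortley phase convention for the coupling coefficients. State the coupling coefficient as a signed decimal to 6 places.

+0.377964

j₁+j₂−J=0  J+j₁−j₂=2  J−j₁+j₂=5  j₁+j₂+J+1=8
(j₁±m₁, j₂±m₂, J±M) = (2,0,1,4,3,4)
P² = 2304/7
sum k=0..0:
  [0] +1/48 = 1/48
S = 1/48
C² = P²·S² = 1/7 ; C = +0.377964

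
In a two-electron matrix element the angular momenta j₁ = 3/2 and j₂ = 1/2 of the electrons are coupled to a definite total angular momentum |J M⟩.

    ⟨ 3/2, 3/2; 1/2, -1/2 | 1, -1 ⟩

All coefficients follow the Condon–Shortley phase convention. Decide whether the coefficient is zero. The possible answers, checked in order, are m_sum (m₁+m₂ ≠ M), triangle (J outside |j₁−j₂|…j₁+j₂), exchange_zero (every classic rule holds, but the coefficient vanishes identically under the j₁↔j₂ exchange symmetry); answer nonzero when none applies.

m-sum: m₁+m₂ = 3/2+(-1/2) = 1, M = -1  ✗ ⇒ coefficient is 0

m_sum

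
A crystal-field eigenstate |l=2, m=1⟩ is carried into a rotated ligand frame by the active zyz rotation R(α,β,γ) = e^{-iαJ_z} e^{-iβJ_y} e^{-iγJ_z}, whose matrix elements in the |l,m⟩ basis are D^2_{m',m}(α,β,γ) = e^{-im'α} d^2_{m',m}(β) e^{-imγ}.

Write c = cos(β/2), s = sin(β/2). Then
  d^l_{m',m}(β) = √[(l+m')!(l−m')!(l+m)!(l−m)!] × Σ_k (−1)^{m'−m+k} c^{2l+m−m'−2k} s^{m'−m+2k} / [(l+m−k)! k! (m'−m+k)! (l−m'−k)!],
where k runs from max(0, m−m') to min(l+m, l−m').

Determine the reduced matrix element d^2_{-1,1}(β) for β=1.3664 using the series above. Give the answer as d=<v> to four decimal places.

d^2_{-1,1}(β=1.3664) via the finite sum:
With c≡cos(β/2)=0.775557 and s≡sin(β/2)=0.631278, N=[1·6·6·1]^{1/2}=6.000000
k: max(0,(1)−(-1))=2 … min(2+(1),2−(-1))=3
  k=2: (−1)^0·6.0000/(2)·0.7756^2·0.6313^2 = +0.719101
  k=3: (−1)^1·6.0000/(6)·0.7756^0·0.6313^4 = -0.158812
d^2_{-1,1}(1.3664) = +0.719101 -0.158812 = +0.560289

d=0.5603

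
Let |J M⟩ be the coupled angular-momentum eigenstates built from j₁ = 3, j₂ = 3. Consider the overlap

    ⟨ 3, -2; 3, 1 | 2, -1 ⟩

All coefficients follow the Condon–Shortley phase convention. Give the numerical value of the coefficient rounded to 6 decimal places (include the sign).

−√(5/28) = -0.422577

√[5·4!2!2!/9! · 1!5!4!2!1!3!] = √(320/7)
  +(−1)^3/∏(3,1,2,1,0,1)! = -1/12  (running -1/12)
  +(−1)^4/∏(4,0,1,0,1,2)! = 1/48  (running -1/16)
⟨..|..⟩ = √(320/7)·(-1/16) = -0.422577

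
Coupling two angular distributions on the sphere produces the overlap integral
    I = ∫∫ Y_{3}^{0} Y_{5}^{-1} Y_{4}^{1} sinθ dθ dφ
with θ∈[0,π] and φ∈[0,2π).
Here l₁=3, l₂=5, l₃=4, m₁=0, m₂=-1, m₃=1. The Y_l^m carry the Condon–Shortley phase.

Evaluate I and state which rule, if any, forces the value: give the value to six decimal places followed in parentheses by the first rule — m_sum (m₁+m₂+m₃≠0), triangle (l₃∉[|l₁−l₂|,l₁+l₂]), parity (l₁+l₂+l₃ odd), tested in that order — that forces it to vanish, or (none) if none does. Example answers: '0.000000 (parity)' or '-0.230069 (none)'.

Rules hold: Σm=0, L=12 even, 2≤4≤8.
N = 7·11·9 = 693
Δ = 4!·2!·6!/13! = 1/180180
Racah Σ t=1..3: t=1:−1/576 t=2:+1/144 t=3:−1/576 = 1/288
⇒ 3j(3 5 4; 0 0 0)² = 20/1001, sgn +1
Racah Σ t=1..3: t=1:−1/432 t=2:+1/192 t=3:−1/1440 = 19/8640
⇒ 3j(3 5 4; 0 -1 1)² = 361/30030, sgn -1
4πI² = N·(3j₀)²·(3jₘ)² = 2166/13013
I = -1·√(0.166449/4π) = -0.11508947
No selection rule forces the value: the integral is nonzero (none).

-0.115089 (none)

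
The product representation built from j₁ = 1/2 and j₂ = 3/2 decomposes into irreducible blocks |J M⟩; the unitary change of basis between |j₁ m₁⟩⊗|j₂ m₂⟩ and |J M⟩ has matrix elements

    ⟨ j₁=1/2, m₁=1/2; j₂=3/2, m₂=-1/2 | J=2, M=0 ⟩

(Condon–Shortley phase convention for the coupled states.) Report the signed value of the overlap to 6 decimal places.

√[5·0!1!3!/5! · 1!0!1!2!2!2!] = √(2)
  +(−1)^0/∏(0,0,0,1,1,2)! = 1/2  (running 1/2)
⟨..|..⟩ = √(2)·(1/2) = +0.707107

+√(1/2) = +0.707107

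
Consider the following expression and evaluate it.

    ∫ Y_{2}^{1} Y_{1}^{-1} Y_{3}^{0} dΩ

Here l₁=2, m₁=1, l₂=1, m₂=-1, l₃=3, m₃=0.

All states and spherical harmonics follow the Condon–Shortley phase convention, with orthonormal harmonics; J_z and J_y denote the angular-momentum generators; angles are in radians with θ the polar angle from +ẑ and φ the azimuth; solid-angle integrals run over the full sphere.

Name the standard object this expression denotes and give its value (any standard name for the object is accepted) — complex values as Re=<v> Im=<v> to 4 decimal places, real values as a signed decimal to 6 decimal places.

This is a Gaunt coefficient — the integral of a triple product of spherical harmonics over the sphere.
Checks pass: Σm=0; 6 even; l₃=3∈[1,3].
(2·2+1)(2·1+1)(2·3+1) = 105
Δ: 0! 4! 2! / 7! → 1/105
sum: t=0:+1/4 = 1/4
3j²(2 1 3; 0 0 0) = Δ·Π!·Σ² = 3/35  (sign -1)
sum: t=0:+1/12 = 1/12
3j²(2 1 3; 1 -1 0) = Δ·Π!·Σ² = 1/35  (sign -1)
combine: 4πI² = 105·3/35·1/35 = 9/35
take √, sign +1: I = 0.14304817

Gaunt coefficient, +0.143048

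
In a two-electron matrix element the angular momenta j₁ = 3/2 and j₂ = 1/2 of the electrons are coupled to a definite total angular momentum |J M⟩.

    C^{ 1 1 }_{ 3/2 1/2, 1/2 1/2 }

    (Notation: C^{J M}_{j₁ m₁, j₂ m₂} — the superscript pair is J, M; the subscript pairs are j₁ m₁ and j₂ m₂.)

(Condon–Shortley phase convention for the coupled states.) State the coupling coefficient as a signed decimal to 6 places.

j₁+j₂−J=1  J+j₁−j₂=2  J−j₁+j₂=0  j₁+j₂+J+1=4
(j₁±m₁, j₂±m₂, J±M) = (2,1,1,0,2,0)
P² = 1
sum k=1..1:
  [1] −1/2 = -1/2
S = -1/2
C² = P²·S² = 1/4 ; C = -0.500000

-0.500000  (= −√(1/4))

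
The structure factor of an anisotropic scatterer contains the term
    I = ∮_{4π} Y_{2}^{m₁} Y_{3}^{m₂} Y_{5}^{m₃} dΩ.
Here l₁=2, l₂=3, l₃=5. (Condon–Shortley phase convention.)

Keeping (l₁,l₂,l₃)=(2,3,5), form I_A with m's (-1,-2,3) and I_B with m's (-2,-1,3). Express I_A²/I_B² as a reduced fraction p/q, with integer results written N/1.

8/5

l's match ⇒ only the (l;m) 3-j factors differ between A and B.
A: triangle coeff Δ(2,3,5) = 1/2310; Σ_t [0,0]: t=0:+1/720 = 1/720; (3j)²=8/165 [(2 3 5; -1 -2 3)], sign=+1
B: triangle coeff Δ(2,3,5) = 1/2310; Σ_t [0,0]: t=0:+1/1152 = 1/1152; (3j)²=1/33 [(2 3 5; -2 -1 3)], sign=+1
I_A²/I_B² = (8/165)/(1/33) = 8/5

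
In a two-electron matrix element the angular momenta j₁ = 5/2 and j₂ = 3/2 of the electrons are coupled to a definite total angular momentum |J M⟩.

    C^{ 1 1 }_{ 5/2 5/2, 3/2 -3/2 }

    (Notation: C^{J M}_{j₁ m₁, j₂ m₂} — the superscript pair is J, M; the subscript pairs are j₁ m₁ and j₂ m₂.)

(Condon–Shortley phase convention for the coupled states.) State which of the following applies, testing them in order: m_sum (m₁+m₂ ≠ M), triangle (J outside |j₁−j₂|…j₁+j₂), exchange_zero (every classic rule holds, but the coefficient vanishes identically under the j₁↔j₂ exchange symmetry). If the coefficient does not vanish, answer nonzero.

m-sum: m₁+m₂ = 5/2+(-3/2) = 1, M = 1  ✓
triangle: |j₁−j₂| = 1 ≤ J = 1 ≤ j₁+j₂ = 4  ✓
exchange: j₁≠j₂ or m₁≠m₂ — the exchange symmetry imposes no constraint here
value check: CG = +√(1/2) = +0.707107 ≠ 0

nonzero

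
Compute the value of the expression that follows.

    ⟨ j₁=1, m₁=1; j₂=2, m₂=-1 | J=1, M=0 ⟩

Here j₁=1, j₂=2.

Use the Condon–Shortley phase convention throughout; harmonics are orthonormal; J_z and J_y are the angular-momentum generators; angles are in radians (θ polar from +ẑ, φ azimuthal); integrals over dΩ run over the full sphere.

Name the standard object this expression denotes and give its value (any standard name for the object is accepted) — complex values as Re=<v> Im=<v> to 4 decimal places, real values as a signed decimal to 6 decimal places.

Clebsch–Gordan coefficient, +√(3/10) ≈ +0.547723

This is a Clebsch–Gordan (vector-coupling) coefficient.
j₁+j₂−J=2  J+j₁−j₂=0  J−j₁+j₂=2  j₁+j₂+J+1=5
(j₁±m₁, j₂±m₂, J±M) = (2,0,1,3,1,1)
P² = 6/5
sum k=0..0:
  [0] +1/2 = 1/2
S = 1/2
C² = P²·S² = 3/10 ; C = +0.547723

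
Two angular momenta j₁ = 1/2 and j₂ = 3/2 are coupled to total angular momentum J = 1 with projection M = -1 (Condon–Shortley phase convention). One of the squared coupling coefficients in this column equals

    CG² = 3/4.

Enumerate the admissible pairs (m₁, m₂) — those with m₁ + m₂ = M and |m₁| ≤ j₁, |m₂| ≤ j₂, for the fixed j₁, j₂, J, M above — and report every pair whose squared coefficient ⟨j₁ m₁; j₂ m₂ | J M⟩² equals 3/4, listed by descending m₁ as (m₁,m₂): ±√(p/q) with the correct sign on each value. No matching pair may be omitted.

Admissible pairs with m₁+m₂ = M = -1: (-1/2,-1/2), (1/2,-3/2)
  (m₁,m₂)=(1/2,-3/2): CG² = 3/4, CG = +√(3/4)   ← matches the target
  (m₁,m₂)=(-1/2,-1/2): CG² = 1/4, CG = −√(1/4)
Pairs with CG² = 3/4: (1/2,-3/2): +√(3/4)

(1/2,-3/2): +√(3/4)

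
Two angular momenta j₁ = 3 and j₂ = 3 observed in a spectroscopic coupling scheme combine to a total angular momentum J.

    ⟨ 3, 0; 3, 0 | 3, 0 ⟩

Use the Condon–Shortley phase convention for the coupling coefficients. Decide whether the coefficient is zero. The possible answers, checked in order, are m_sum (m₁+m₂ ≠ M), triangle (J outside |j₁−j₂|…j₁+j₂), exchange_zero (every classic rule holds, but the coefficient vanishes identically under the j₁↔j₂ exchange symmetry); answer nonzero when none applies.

exchange_zero

m-sum: m₁+m₂ = 0+0 = 0, M = 0  ✓
triangle: |j₁−j₂| = 0 ≤ J = 3 ≤ j₁+j₂ = 6  ✓
exchange: j₁=j₂ and m₁=m₂, and (−1)^(j₁+j₂−J) = (−1)^3 = −1 forces ⟨j₁m₁;j₂m₂|JM⟩ = −⟨j₂m₂;j₁m₁|JM⟩ = −⟨j₁m₁;j₂m₂|JM⟩ ⇒ the coefficient vanishes identically
Racah sum check: Σ_k collapses to 0 ⇒ CG = 0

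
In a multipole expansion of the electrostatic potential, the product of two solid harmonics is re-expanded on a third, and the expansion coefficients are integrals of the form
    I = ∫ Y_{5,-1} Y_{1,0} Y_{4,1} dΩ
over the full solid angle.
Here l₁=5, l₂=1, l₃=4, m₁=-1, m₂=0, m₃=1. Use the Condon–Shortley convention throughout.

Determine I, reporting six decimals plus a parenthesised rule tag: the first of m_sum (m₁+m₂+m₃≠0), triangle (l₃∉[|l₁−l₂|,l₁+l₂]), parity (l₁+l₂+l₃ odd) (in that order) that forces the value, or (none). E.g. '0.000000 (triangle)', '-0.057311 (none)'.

-0.240571 (none)

Checks pass: Σm=0; 10 even; l₃=4∈[4,6].
(2·5+1)(2·1+1)(2·4+1) = 297
Δ: 2! 8! 0! / 11! → 1/495
sum: t=1:−1/576 = -1/576
3j²(5 1 4; 0 0 0) = Δ·Π!·Σ² = 5/99  (sign -1)
sum: t=1:−1/720 = -1/720
3j²(5 1 4; -1 0 1) = Δ·Π!·Σ² = 8/165  (sign +1)
combine: 4πI² = 297·5/99·8/165 = 8/11
take √, sign -1: I = -0.24057125
No selection rule forces the value: the integral is nonzero (none).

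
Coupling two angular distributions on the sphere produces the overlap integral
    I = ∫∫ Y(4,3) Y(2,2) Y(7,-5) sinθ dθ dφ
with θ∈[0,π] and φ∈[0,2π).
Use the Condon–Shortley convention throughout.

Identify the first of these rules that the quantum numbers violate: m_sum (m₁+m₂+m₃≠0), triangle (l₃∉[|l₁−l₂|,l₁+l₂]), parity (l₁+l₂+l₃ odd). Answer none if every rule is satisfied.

triangle

azimuthal sum: 3 + 2 − 5 = 0  ✓
l₃ must lie in [2,6]; have l₃=7  ✗
L = 4 + 2 + 7 = 13 (odd)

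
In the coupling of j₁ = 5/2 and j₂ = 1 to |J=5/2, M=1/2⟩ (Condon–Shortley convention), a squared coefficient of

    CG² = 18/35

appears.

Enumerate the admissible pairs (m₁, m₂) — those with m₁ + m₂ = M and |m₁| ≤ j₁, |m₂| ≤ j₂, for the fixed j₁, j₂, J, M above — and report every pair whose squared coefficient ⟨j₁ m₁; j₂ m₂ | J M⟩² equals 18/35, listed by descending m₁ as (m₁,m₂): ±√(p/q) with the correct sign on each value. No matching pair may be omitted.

Admissible pairs with m₁+m₂ = M = 1/2: (-1/2,1), (1/2,0), (3/2,-1)
  (m₁,m₂)=(3/2,-1): CG² = 16/35, CG = +√(16/35)
  (m₁,m₂)=(1/2,0): CG² = 1/35, CG = +√(1/35)
  (m₁,m₂)=(-1/2,1): CG² = 18/35, CG = −√(18/35)   ← matches the target
Pairs with CG² = 18/35: (-1/2,1): −√(18/35)

(-1/2,1): −√(18/35)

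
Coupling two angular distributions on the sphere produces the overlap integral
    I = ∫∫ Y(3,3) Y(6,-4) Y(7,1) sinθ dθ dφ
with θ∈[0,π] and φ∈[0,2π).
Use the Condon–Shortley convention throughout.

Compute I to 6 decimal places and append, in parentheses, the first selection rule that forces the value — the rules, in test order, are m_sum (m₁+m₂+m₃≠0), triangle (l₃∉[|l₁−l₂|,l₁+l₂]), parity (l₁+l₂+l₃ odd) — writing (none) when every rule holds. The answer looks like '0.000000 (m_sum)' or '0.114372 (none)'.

0.086279 (none)

Checks pass: Σm=0; 16 even; l₃=7∈[3,9].
(2·3+1)(2·6+1)(2·7+1) = 1365
Δ: 2! 4! 10! / 17! → 1/2042040
sum: t=0:+1/207360 t=1:−1/57600 t=2:+1/207360 = -1/129600
3j²(3 6 7; 0 0 0) = Δ·Π!·Σ² = 168/12155  (sign +1)
sum: t=0:+1/3870720 = 1/3870720
3j²(3 6 7; 3 -4 1) = Δ·Π!·Σ² = 675/136136  (sign +1)
combine: 4πI² = 1365·168/12155·675/136136 = 42525/454597
take √, sign +1: I = 0.08627877
No selection rule forces the value: the integral is nonzero (none).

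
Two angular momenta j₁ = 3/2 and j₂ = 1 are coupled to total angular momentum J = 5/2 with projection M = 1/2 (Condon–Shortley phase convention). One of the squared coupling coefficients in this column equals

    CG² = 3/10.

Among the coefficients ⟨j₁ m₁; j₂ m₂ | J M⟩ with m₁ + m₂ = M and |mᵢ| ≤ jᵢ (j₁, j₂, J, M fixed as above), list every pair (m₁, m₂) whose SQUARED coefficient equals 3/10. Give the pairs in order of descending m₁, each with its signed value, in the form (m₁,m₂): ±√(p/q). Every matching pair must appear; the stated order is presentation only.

Admissible pairs with m₁+m₂ = M = 1/2: (-1/2,1), (1/2,0), (3/2,-1)
  (m₁,m₂)=(3/2,-1): CG² = 1/10, CG = +√(1/10)
  (m₁,m₂)=(1/2,0): CG² = 3/5, CG = +√(3/5)
  (m₁,m₂)=(-1/2,1): CG² = 3/10, CG = +√(3/10)   ← matches the target
Pairs with CG² = 3/10: (-1/2,1): +√(3/10)

(-1/2,1): +√(3/10)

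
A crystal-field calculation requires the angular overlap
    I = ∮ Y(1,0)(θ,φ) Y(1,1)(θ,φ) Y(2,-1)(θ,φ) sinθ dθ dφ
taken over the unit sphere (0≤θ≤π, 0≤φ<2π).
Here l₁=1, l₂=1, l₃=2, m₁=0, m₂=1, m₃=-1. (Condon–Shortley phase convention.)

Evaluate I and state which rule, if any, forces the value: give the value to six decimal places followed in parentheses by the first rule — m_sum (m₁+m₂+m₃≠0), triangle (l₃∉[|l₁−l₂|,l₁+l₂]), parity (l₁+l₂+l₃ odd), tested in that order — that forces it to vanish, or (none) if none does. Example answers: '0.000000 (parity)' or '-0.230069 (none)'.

m-sum 0 ✓  L=4 even ✓  0≤2≤2 ✓
Π(2lᵢ+1) = 3×3×5 = 45
triangle coeff Δ(1,1,2) = 1/30
Σ_t [0,0]: t=0:+1/1 = 1/1
(3j)²=2/15 [(1 1 2; 0 0 0)], sign=+1
Σ_t [0,0]: t=0:+1/2 = 1/2
(3j)²=1/10 [(1 1 2; 0 1 -1)], sign=-1
⇒ 4πI² = 3/5
I = (-1)√(3/5/(4π)) = -0.21850969
No selection rule forces the value: the integral is nonzero (none).

-0.218510 (none)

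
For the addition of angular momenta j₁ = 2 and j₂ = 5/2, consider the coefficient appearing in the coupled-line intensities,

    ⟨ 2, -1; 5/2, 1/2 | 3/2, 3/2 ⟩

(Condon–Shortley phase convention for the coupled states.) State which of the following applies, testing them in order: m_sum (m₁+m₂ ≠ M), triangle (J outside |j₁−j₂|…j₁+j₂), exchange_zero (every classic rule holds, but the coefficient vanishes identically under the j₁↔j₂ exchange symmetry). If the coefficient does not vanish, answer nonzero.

m-sum: m₁+m₂ = -1+1/2 = -1/2, M = 3/2  ✗ ⇒ coefficient is 0

m_sum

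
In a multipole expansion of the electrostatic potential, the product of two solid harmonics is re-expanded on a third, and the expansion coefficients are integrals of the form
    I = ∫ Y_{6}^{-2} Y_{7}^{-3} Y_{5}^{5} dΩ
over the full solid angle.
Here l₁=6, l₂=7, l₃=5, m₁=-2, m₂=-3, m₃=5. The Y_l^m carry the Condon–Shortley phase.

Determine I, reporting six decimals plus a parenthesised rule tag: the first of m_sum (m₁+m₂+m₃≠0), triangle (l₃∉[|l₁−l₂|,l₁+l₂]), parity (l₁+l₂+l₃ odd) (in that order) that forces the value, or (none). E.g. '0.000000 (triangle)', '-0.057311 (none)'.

Checks pass: Σm=0; 18 even; l₃=5∈[1,13].
(2·6+1)(2·7+1)(2·5+1) = 2145
Δ: 8! 4! 6! / 19! → 1/174594420
sum: t=2:+1/4147200 t=3:−1/207360 t=4:+1/82944 t=5:−1/207360 t=6:+1/4147200 = 1/345600
3j²(6 7 5; 0 0 0) = Δ·Π!·Σ² = 420/46189  (sign -1)
sum: t=4:+1/9953280 = 1/9953280
3j²(6 7 5; -2 -3 5) = Δ·Π!·Σ² = 2450/138567  (sign +1)
combine: 4πI² = 2145·420/46189·2450/138567 = 5145000/14919047
take √, sign -1: I = -0.16565983
No selection rule forces the value: the integral is nonzero (none).

-0.165660 (none)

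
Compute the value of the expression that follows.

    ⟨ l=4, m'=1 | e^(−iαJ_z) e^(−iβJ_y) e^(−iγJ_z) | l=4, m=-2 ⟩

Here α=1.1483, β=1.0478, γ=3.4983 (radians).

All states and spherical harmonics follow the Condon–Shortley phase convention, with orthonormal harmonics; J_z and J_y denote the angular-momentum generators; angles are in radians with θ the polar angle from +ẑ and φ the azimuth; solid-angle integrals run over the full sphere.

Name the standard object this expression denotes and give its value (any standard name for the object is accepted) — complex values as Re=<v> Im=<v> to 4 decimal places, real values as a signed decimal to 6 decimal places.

This is a Wigner D-matrix element — the rotation-matrix element ⟨l m'| R(α,β,γ) |l m⟩ in the angular-momentum basis.
First d^4_{1,-2}(β=1.0478), then the phase factors e^{-i(1)α} and e^{-i(-2)γ}:
c=cos(1.047800/2)=0.865875, s=sin(1.047800/2)=0.500261; N=√[120·6·2·720]=1018.233765
k∈{0,1,2} keeps every argument non-negative
  k=0: (−1)^3·1018.2338/(72)·0.8659^5·0.5003^3 = -0.861747
  k=1: (−1)^4·1018.2338/(48)·0.8659^3·0.5003^5 = +0.431473
  k=2: (−1)^5·1018.2338/(240)·0.8659^1·0.5003^7 = -0.028805
d^4_{1,-2}(1.0478) = -0.861747 +0.431473 -0.028805 = -0.459079
Phases: e^{-i·(1)·1.1483}=+0.410039-0.912068i, e^{-i·(-2)·3.4983}=+0.756132+0.654420i ⇒ D=-0.416347+0.193413i

Wigner D-matrix element, Re=-0.4163 Im=0.1934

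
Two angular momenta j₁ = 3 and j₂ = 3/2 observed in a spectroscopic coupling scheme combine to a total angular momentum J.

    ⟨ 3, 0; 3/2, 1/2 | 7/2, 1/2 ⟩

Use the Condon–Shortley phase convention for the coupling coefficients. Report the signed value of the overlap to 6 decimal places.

-0.308607  (= −√(2/21))

j₁+j₂−J=1  J+j₁−j₂=5  J−j₁+j₂=2  j₁+j₂+J+1=9
(j₁±m₁, j₂±m₂, J±M) = (3,3,2,1,4,3)
P² = 384/7
sum k=0..1:
  [0] +1/24 = 1/24
  [1] −1/12 = -1/12
S = -1/24
C² = P²·S² = 2/21 ; C = -0.308607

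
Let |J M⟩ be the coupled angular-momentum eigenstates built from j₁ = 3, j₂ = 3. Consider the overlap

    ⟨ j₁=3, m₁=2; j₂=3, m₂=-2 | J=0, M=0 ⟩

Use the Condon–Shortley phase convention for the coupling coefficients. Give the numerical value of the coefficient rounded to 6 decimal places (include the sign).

triangle: 6!·0!·0!/7! = 720/5040
(j±m)!: 5!·1!·1!·5!·0!·0! = 14400
prefactor² = (2J+1)·Δ·N² = 14400/7
  k=1: −1/(1!·5!·0!·0!·0!·0!) = -1/120
Σ = -1/120  ⇒  CG² = 14400/7·(-1/120)² = 1/7
CG = −√(1/7) = -0.377964

-0.377964  (= −√(1/7))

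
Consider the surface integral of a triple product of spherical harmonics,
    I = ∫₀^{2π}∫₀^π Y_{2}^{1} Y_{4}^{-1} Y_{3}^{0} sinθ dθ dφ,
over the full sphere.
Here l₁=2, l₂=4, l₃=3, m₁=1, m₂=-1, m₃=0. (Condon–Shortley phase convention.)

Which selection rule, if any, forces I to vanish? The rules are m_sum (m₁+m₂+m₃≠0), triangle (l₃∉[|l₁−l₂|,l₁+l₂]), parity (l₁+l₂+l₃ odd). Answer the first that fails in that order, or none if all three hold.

parity

m₁+m₂+m₃ = 1 − 1 + 0 = 0  ✓
triangle: |2−4|=2 ≤ l₃=3 ≤ 2+4=6  ✓
parity: l₁+l₂+l₃ = 9 is odd  ✗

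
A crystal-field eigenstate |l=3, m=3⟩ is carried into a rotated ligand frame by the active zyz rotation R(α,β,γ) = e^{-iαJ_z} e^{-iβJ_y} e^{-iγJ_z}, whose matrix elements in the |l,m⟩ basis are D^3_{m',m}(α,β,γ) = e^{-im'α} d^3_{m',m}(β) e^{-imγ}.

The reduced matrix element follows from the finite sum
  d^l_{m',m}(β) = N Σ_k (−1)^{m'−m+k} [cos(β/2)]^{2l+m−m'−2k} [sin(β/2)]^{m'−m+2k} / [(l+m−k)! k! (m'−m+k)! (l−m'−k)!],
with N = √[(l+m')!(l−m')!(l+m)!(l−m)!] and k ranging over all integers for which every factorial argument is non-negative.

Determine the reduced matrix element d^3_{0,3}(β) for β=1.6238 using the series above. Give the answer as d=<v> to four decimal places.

d^3_{0,3}(β=1.6238) via the finite sum:
Half-angle: c=0.688121, s=0.725596. N=√(6·6·720·1)=160.996894
The bounds max(0,m−m')=3 and min(l+m,l−m')=3 give 1 term
  k=3: (−1)^0·160.9969/(36)·0.6881^3·0.7256^3 = +0.556665
d^3_{0,3}(1.6238) = +0.556665

d=0.5567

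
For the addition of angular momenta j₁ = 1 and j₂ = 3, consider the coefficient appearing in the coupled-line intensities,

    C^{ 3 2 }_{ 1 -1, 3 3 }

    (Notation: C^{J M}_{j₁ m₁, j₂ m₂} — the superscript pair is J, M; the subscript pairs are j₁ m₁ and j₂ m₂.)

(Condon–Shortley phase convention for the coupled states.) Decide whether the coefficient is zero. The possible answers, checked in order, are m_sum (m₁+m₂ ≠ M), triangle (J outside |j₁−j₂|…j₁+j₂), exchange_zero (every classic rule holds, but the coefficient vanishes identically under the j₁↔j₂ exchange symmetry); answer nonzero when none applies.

nonzero

m-sum: m₁+m₂ = -1+3 = 2, M = 2  ✓
triangle: |j₁−j₂| = 2 ≤ J = 3 ≤ j₁+j₂ = 4  ✓
exchange: j₁≠j₂ or m₁≠m₂ — the exchange symmetry imposes no constraint here
value check: CG = −√(1/4) = -0.500000 ≠ 0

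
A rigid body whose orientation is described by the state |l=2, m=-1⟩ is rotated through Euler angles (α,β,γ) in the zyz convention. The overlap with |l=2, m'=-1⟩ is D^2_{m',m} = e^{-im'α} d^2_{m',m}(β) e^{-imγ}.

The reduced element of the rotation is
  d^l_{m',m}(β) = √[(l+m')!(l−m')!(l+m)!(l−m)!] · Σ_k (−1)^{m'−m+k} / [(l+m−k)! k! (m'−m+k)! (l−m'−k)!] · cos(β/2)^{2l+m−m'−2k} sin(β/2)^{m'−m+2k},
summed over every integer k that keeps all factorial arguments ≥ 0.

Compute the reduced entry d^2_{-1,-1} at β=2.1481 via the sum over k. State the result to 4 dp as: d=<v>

d^2_{-1,-1}(β=2.1481) via the finite sum:
With c≡cos(β/2)=0.476568 and s≡sin(β/2)=0.879138, N=[1·6·1·6]^{1/2}=6.000000
Admissible k: 0..1 (factorial args all ≥0)
  k=0: (−1)^0·6.0000/(6)·0.4766^4·0.8791^0 = +0.051582
  k=1: (−1)^1·6.0000/(2)·0.4766^2·0.8791^2 = -0.526604
d^2_{-1,-1}(2.1481) = +0.051582 -0.526604 = -0.475022

d=-0.4750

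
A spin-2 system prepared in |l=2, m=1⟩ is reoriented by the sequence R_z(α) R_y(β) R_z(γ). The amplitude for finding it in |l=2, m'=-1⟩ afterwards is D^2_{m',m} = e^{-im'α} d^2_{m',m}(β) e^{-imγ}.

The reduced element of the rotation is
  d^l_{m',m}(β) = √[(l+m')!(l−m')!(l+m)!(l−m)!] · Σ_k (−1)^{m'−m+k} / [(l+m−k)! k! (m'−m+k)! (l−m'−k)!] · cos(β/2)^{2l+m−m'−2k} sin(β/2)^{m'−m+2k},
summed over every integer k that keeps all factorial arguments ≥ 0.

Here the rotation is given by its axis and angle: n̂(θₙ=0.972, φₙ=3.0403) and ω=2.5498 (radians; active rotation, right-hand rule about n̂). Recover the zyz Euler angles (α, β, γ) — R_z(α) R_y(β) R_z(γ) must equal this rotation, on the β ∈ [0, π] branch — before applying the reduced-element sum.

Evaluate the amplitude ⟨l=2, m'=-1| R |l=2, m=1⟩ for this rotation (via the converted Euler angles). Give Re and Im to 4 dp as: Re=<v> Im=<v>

Axis–angle → zyz. n̂ = (sinθₙcosφₙ, sinθₙsinφₙ, cosθₙ) = (-0.821781, +0.083526, +0.563649), ω = 2.5498.
R = I cosω + sinω [n̂]ₓ + (1−cosω) n̂n̂ᵀ gives
  R = [+0.405861, -0.440039, -0.801026; +0.188824, -0.817175, +0.544583; -0.894216, -0.372278, -0.248570]
β = atan2(√(R₁₃²+R₂₃²), R₃₃) = 1.822000; α = atan2(R₂₃, R₁₃) mod 2π = 2.544514; γ = atan2(R₃₂, −R₃₁) mod 2π = 5.888692
First d^2_{-1,1}(β=1.8220), then the phase factors e^{-i(-1)α} and e^{-i(1)γ}:
Half-angle: c=0.612956, s=0.790117. N=√(1·6·6·1)=6.000000
k∈{2,3} keeps every argument non-negative
  k=2: (−1)^0·6.0000/(2)·0.6130^2·0.7901^2 = +0.703660
  k=3: (−1)^1·6.0000/(6)·0.6130^0·0.7901^4 = -0.389732
d^2_{-1,1}(1.8220) = +0.703660 -0.389732 = +0.313928
Phases: e^{-i·(-1)·2.5445}=-0.826982+0.562229i, e^{-i·(1)·5.8887}=+0.923191+0.384340i ⇒ D=-0.307508+0.063163i

Re=-0.3075 Im=0.0632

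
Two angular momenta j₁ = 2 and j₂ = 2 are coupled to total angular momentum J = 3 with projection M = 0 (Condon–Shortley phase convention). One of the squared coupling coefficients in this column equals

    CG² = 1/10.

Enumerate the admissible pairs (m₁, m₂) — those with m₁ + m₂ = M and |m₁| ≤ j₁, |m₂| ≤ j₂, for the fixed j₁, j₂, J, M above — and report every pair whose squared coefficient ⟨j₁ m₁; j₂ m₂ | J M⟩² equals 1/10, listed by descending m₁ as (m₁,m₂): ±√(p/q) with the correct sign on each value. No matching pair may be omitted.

(2,-2): +√(1/10); (-2,2): −√(1/10)

Admissible pairs with m₁+m₂ = M = 0: (-2,2), (-1,1), (0,0), (1,-1), (2,-2)
  (m₁,m₂)=(2,-2): CG² = 1/10, CG = +√(1/10)   ← matches the target
  (m₁,m₂)=(1,-1): CG² = 2/5, CG = +√(2/5)
  (m₁,m₂)=(0,0): CG² = 0/1, CG = 0
  (m₁,m₂)=(-1,1): CG² = 2/5, CG = −√(2/5)
  (m₁,m₂)=(-2,2): CG² = 1/10, CG = −√(1/10)   ← matches the target
Pairs with CG² = 1/10: (2,-2): +√(1/10); (-2,2): −√(1/10)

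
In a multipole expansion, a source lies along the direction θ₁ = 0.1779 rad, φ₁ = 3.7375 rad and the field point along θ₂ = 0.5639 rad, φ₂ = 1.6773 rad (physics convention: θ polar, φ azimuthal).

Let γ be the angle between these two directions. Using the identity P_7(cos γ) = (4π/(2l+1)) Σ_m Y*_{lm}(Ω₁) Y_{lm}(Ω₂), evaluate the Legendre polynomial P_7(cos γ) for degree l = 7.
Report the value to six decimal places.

-0.189186

Expand P_7 via completeness: Σ_{m} conj(Y_{7,m}) at Ω₁ times Y_{7,m} at Ω₂ —
  [-7]  conj(Y_{7,-7})(Ω₁) = 0.00000 + 0.00000j ; Y_{7,-7}(Ω₂) = 0.00423 + 0.00458j ; Δ = -0.00000 + 0.00000j
  [-6]  conj(Y_{7,-6})(Ω₁) = -0.00005 - 0.00002j ; Y_{7,-6}(Ω₂) = -0.02959 + 0.02199j ; Δ = 0.00000 - 0.00000j
  [-5]  conj(Y_{7,-5})(Ω₁) = 0.00073 - 0.00012j ; Y_{7,-5}(Ω₂) = -0.06733 - 0.11426j ; Δ = -0.00006 - 0.00008j
  [-4]  conj(Y_{7,-4})(Ω₁) = -0.00493 + 0.00467j ; Y_{7,-4}(Ω₂) = 0.28976 - 0.13149j ; Δ = -0.00082 + 0.00200j
  [-3]  conj(Y_{7,-3})(Ω₁) = 0.00967 - 0.04386j ; Y_{7,-3}(Ω₂) = 0.15293 + 0.46223j ; Δ = 0.02175 - 0.00224j
  [-2]  conj(Y_{7,-2})(Ω₁) = 0.07606 + 0.19098j ; Y_{7,-2}(Ω₂) = -0.34676 + 0.07500j ; Δ = -0.04070 - 0.06052j
  [-1]  conj(Y_{7,-1})(Ω₁) = -0.47931 - 0.32504j ; Y_{7,-1}(Ω₂) = 0.01734 + 0.16220j ; Δ = 0.04441 - 0.08338j
  [+0]  conj(Y_{7,0})(Ω₁) = 0.65897 + 0.00000j ; Y_{7,0}(Ω₂) = -0.41732 + 0.00000j ; Δ = -0.27500 + 0.00000j
  [+1]  conj(Y_{7,1})(Ω₁) = 0.47931 - 0.32504j ; Y_{7,1}(Ω₂) = -0.01734 + 0.16220j ; Δ = 0.04441 + 0.08338j
  [+2]  conj(Y_{7,2})(Ω₁) = 0.07606 - 0.19098j ; Y_{7,2}(Ω₂) = -0.34676 - 0.07500j ; Δ = -0.04070 + 0.06052j
  [+3]  conj(Y_{7,3})(Ω₁) = -0.00967 - 0.04386j ; Y_{7,3}(Ω₂) = -0.15293 + 0.46223j ; Δ = 0.02175 + 0.00224j
  [+4]  conj(Y_{7,4})(Ω₁) = -0.00493 - 0.00467j ; Y_{7,4}(Ω₂) = 0.28976 + 0.13149j ; Δ = -0.00082 - 0.00200j
  [+5]  conj(Y_{7,5})(Ω₁) = -0.00073 - 0.00012j ; Y_{7,5}(Ω₂) = 0.06733 - 0.11426j ; Δ = -0.00006 + 0.00008j
  [+6]  conj(Y_{7,6})(Ω₁) = -0.00005 + 0.00002j ; Y_{7,6}(Ω₂) = -0.02959 - 0.02199j ; Δ = 0.00000 + 0.00000j
  [+7]  conj(Y_{7,7})(Ω₁) = -0.00000 + 0.00000j ; Y_{7,7}(Ω₂) = -0.00423 + 0.00458j ; Δ = -0.00000 - 0.00000j
Accumulated sum -0.22582 + 0.00000j; after 4π/(2l+1) scaling, -0.18919 + 0.00000j ⇒ P_7 = -0.189186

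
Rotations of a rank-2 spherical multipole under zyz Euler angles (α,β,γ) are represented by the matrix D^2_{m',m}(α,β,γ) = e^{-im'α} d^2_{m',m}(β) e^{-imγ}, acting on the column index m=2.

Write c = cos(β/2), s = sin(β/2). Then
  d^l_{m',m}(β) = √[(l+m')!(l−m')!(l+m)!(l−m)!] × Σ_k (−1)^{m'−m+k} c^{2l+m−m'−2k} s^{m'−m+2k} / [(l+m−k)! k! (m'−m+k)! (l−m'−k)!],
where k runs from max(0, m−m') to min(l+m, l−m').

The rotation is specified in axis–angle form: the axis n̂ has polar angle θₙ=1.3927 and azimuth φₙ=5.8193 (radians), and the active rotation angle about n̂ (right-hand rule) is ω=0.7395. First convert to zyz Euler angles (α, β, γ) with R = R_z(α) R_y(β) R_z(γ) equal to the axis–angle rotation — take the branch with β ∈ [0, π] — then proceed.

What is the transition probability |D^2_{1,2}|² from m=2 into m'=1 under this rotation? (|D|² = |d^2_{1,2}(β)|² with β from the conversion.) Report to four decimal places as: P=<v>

P=0.3372

Axis–angle → zyz. n̂ = (sinθₙcosφₙ, sinθₙsinφₙ, cosθₙ) = (+0.880175, -0.440349, +0.177156), ω = 0.7395.
R = I cosω + sinω [n̂]ₓ + (1−cosω) n̂n̂ᵀ gives
  R = [+0.941155, -0.220624, -0.256032; +0.018154, +0.789453, -0.613542; +0.337487, +0.572790, +0.747003]
β = atan2(√(R₁₃²+R₂₃²), R₃₃) = 0.727254; α = atan2(R₂₃, R₁₃) mod 2π = 4.317058; γ = atan2(R₃₂, −R₃₁) mod 2π = 2.103236
D^2_{1,2}(4.3171,0.7273,2.1032) = e^{-i·1·4.3171}·d^2_{1,2}(0.7273)·e^{-i·2·2.1032}. Compute d first:
Half-angle: c=0.934613, s=0.355666. N=√(6·1·24·1)=12.000000
k∈{1} keeps every argument non-negative
  k=1: (−1)^0·12.0000/(6)·0.9346^3·0.3557^1 = +0.580722
d^2_{1,2}(0.7273) = +0.580722
|D^2_{1,2}|² = |d^2_{1,2}(β)|² = (+0.580722)² = 0.337238 (the z-rotation phases have unit modulus)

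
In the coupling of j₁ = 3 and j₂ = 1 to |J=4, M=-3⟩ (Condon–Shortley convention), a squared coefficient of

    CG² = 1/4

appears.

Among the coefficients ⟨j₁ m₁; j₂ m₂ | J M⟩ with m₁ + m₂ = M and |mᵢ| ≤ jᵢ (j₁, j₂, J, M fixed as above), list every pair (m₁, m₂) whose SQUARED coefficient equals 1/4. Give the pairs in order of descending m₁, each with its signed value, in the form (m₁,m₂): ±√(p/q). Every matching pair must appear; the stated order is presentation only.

Admissible pairs with m₁+m₂ = M = -3: (-3,0), (-2,-1)
  (m₁,m₂)=(-2,-1): CG² = 3/4, CG = +√(3/4)
  (m₁,m₂)=(-3,0): CG² = 1/4, CG = +√(1/4)   ← matches the target
Pairs with CG² = 1/4: (-3,0): +√(1/4)

(-3,0): +√(1/4)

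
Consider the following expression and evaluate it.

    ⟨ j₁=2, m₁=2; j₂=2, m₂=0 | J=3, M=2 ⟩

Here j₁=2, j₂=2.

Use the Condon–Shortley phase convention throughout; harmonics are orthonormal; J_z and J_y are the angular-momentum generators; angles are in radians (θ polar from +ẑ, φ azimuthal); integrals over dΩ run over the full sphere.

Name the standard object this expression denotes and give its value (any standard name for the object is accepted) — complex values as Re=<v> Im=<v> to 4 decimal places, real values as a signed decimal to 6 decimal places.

This is a Clebsch–Gordan (vector-coupling) coefficient.
triangle: 1!·3!·3!/8! = 36/40320
(j±m)!: 4!·0!·2!·2!·5!·1! = 11520
prefactor² = (2J+1)·Δ·N² = 72
  k=0: +1/(0!·1!·0!·2!·3!·1!) = 1/12
Σ = 1/12  ⇒  CG² = 72·(1/12)² = 1/2
CG = +√(1/2) = +0.707107

Clebsch–Gordan coefficient, +√(1/2) ≈ +0.707107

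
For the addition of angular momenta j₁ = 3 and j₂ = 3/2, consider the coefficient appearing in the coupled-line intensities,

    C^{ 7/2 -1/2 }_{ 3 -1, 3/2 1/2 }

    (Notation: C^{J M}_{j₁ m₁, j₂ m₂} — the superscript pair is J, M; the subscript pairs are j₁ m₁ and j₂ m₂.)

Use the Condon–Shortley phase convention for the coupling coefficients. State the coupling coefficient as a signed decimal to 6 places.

−√(2/7) ≈ -0.534522

triangle: 1!·5!·2!/9! = 240/362880
(j±m)!: 2!·4!·2!·1!·3!·4! = 13824
prefactor² = (2J+1)·Δ·N² = 512/7
  k=0: +1/(0!·1!·4!·2!·1!·0!) = 1/48
  k=1: −1/(1!·0!·3!·1!·2!·1!) = -1/12
Σ = -1/16  ⇒  CG² = 512/7·(-1/16)² = 2/7
CG = −√(2/7) = -0.534522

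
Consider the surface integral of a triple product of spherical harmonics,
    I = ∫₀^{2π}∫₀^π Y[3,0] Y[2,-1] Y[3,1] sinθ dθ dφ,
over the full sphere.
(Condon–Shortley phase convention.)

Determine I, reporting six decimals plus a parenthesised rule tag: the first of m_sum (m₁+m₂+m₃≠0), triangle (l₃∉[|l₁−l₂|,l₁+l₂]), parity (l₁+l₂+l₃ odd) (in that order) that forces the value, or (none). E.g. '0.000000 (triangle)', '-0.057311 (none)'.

Rules hold: Σm=0, L=8 even, 1≤3≤5.
N = 7·5·7 = 245
Δ = 2!·4!·2!/9! = 1/3780
Racah Σ t=0..2: t=0:+1/24 t=1:−1/4 t=2:+1/24 = -1/6
⇒ 3j(3 2 3; 0 0 0)² = 4/105, sgn +1
Racah Σ t=0..1: t=0:+1/12 t=1:−1/8 = -1/24
⇒ 3j(3 2 3; 0 -1 1)² = 1/210, sgn -1
4πI² = N·(3j₀)²·(3jₘ)² = 2/45
I = -1·√(0.0444444/4π) = -0.05947080
No selection rule forces the value: the integral is nonzero (none).

-0.059471 (none)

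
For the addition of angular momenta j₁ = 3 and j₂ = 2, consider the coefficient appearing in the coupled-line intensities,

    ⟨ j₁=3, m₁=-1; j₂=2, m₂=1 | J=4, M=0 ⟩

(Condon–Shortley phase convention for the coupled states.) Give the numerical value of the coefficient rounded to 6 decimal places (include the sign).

√[9·1!5!3!/10! · 2!4!3!1!4!4!] = √(10368/35)
  +(−1)^0/∏(0,1,4,3,1,0)! = 1/144  (running 1/144)
  +(−1)^1/∏(1,0,3,2,2,1)! = -1/24  (running -5/144)
⟨..|..⟩ = √(10368/35)·(-5/144) = -0.597614

-0.597614  (= −√(5/14))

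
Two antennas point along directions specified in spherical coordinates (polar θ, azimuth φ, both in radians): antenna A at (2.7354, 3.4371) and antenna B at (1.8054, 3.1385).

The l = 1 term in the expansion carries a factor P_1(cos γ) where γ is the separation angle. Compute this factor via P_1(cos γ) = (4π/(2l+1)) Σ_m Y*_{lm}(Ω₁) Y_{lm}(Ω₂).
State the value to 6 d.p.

0.580829

Summing Y*_{l m}(θ₁,φ₁)·Y_{l m}(θ₂,φ₂) over m ∈ [−1, 1]; prefactor 4π/(2·1+1) = 4.188790:
  m=-1: (-0.13059 - 0.03976j) × (-0.33603 - 0.00104j) = 0.04384 + 0.01349j  (running Σ = 0.04384 + 0.01349j)
  m=0: (-0.44885 + 0.00000j) × (-0.11358 + 0.00000j) = 0.05098 + 0.00000j  (running Σ = 0.09482 + 0.01349j)
  m=1: (0.13059 - 0.03976j) × (0.33603 - 0.00104j) = 0.04384 - 0.01349j  (running Σ = 0.13866 + 0.00000j)
Accumulated sum 0.13866 + 0.00000j; after 4π/(2l+1) scaling, 0.58083 + 0.00000j ⇒ P_1 = 0.580829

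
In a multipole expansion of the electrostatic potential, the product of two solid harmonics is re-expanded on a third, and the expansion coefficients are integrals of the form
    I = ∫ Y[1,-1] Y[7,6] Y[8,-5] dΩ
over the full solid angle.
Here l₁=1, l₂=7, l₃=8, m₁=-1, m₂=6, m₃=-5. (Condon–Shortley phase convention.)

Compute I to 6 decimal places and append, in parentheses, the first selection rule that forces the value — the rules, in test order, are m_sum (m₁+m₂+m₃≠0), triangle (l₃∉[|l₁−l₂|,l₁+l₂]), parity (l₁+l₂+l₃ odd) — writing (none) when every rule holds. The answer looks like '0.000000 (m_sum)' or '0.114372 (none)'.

Checks pass: Σm=0; 16 even; l₃=8∈[6,8].
(2·1+1)(2·7+1)(2·8+1) = 765
Δ: 0! 2! 14! / 17! → 1/2040
sum: t=0:+1/25401600 = 1/25401600
3j²(1 7 8; 0 0 0) = Δ·Π!·Σ² = 8/255  (sign +1)
sum: t=0:+1/12454041600 = 1/12454041600
3j²(1 7 8; -1 6 -5) = Δ·Π!·Σ² = 1/680  (sign -1)
combine: 4πI² = 765·8/255·1/680 = 3/85
take √, sign -1: I = -0.05299638
No selection rule forces the value: the integral is nonzero (none).

-0.052996 (none)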